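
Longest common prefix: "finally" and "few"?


Word 1: "finally"
Word 2: "few"
Comparing from start:
  Pos 0: 'f' == 'f'
  Pos 1: 'i' != 'e' (stop)
LCP = "f" (length 1)


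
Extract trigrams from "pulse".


Word: "pulse" (length 5)
Number of trigrams = 5 - 3 + 1 = 3
  Position 0: "pul"
  Position 1: "uls"
  Position 2: "lse"
Trigrams = "pul", "uls", "lse"


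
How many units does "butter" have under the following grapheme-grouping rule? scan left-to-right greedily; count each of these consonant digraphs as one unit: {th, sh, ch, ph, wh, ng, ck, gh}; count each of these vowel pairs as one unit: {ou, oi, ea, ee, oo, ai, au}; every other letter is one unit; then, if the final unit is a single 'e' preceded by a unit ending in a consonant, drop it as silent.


Word: "butter" (6 letters)
Left-to-right scan:
  (1) 'b' (letter)
  (2) 'u' (letter)
  (3) 't' (letter)
  (4) 't' (letter)
  (5) 'e' (letter)
  (6) 'r' (letter)
Units from scan: 6
Sound units = 6 units


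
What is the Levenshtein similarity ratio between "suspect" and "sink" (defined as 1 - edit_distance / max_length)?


Word 1: "suspect" (length 7)
Word 2: "sink" (length 4)
One optimal edit sequence:
  1. delete 's'  (+1)
  2. delete 'u'  (+1)
  3. keep 's'
  4. delete 'p'  (+1)
  5. substitute 'e' -> 'i'  (+1)
  6. substitute 'c' -> 'n'  (+1)
  7. substitute 't' -> 'k'  (+1)
Edit distance = 6
Max length = max(7, 4) = 7
Similarity = 1 - 6/7
= 0.1429


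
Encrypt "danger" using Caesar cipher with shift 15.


Word: "danger"
Shift: 15
Each letter → (letter + shift) mod 26:
  'd' (3) + 15 = 18 → 's'
  'a' (0) + 15 = 15 → 'p'
  'n' (13) + 15 = 2 → 'c'
  'g' (6) + 15 = 21 → 'v'
  'e' (4) + 15 = 19 → 't'
  'r' (17) + 15 = 6 → 'g'
Result = "spcvtg"


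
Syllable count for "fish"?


Word: "fish"
Syllable breakdown: fish
Counting: 1 part
= 1 syllable


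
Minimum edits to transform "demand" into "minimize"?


Word 1: "demand" (length 6)
Word 2: "minimize" (length 8)
One optimal edit sequence (insert/delete/substitute each cost 1):
  1. insert 'm'  (+1)
  2. insert 'i'  (+1)
  3. substitute 'd' -> 'n'  (+1)
  4. substitute 'e' -> 'i'  (+1)
  5. keep 'm'
  6. substitute 'a' -> 'i'  (+1)
  7. substitute 'n' -> 'z'  (+1)
  8. substitute 'd' -> 'e'  (+1)
Total edit operations: 7
Edit distance = 7


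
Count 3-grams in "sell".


Word: "sell" (length 4)
Number of 3-grams = length - 3 + 1 = 4 - 3 + 1
= 2


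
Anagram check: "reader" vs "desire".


Word 1: "reader" → sorted: adeerr
Word 2: "desire" → sorted: deeirs
Same letters? adeerr != deeirs
Anagram = No


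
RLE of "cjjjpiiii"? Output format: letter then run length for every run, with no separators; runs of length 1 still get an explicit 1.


String: "cjjjpiiii"
Scanning for consecutive runs:
  'c' x 1
  'j' x 3
  'p' x 1
  'i' x 4
RLE = "c1j3p1i4"


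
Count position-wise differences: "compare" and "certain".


Comparing character by character (same length = 7):
  Pos 0: 'c' vs 'c' =
  Pos 1: 'o' vs 'e' !=
  Pos 2: 'm' vs 'r' !=
  Pos 3: 'p' vs 't' !=
  Pos 4: 'a' vs 'a' =
  Pos 5: 'r' vs 'i' !=
  Pos 6: 'e' vs 'n' !=
Hamming distance = 5


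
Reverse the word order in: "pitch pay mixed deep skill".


Original: "pitch pay mixed deep skill"
Words (1..n): pitch | pay | mixed | deep | skill
Reversed (n..1): skill | deep | mixed | pay | pitch
Result = "skill deep mixed pay pitch"


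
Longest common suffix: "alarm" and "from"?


Word 1: "alarm"
Word 2: "from"
Comparing from end:
  Pos -1: 'm' == 'm'
  Pos -2: 'r' != 'o' (stop)
LCS = "m" (length 1)


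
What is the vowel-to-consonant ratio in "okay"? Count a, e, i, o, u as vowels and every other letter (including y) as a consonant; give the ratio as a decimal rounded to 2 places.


Word: "okay"
Vowels (a,e,i,o,u): 2
Consonants: 2
Ratio = 2/2
= 1.00


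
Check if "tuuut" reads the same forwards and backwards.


Word: "tuuut"
Reversed: "tuuut"
Forward == Backward? tuuut == tuuut
Palindrome = Yes


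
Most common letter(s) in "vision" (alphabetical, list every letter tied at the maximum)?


Word: "vision"
Letter counts:
  'i': 2
  'n': 1
  'o': 1
  's': 1
  'v': 1
Maximum count = 2
Most frequent = 'i' (2 times each)


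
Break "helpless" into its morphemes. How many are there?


Word: "helpless"
Morphemes: help | -less
Each morpheme carries meaning
= 2 morphemes


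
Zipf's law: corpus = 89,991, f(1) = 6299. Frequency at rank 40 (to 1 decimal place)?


Zipf's law: f(r) = f(1) / r
f(1) = 6299
f(40) = 6299 / 40
= 157.5 occurrences


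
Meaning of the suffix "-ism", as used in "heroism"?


Suffix: -ism
Example: heroism = hero + -ism
Meaning = belief / practice


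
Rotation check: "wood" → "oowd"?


Word: "wood", Candidate: "oowd"
Method: check if candidate is substring of word+word
"woodwood" contains "oowd"? No
Is rotation = No


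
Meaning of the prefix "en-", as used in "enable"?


Prefix: en-
Example: enable = en- + able
Meaning = cause to / put into


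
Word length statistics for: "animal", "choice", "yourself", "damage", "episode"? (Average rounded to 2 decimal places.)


Lengths: "animal"=6, "choice"=6, "yourself"=8, "damage"=6, "episode"=7
Sum = 33, Count = 5
Average = 33/5 = 6.60
= avg=6.60, min=6, max=8


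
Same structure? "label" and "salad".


Pattern of "label": [0, 1, 2, 3, 0]
Pattern of "salad": [0, 1, 2, 1, 3]
Patterns do not match
Same pattern = No


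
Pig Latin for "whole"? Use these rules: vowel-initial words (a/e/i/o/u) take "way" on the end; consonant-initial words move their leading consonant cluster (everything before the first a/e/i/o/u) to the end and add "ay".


Word: "whole"
Starts with consonant(s) → move to end, add 'ay'
Consonant cluster: "wh"
Pig Latin = "olewhay"


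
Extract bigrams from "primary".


Word: "primary" (length 7)
Number of bigrams = 7 - 2 + 1 = 6
  Position 0: "pr"
  Position 1: "ri"
  Position 2: "im"
  Position 3: "ma"
  Position 4: "ar"
  Position 5: "ry"
Bigrams = "pr", "ri", "im", "ma", "ar", "ry"


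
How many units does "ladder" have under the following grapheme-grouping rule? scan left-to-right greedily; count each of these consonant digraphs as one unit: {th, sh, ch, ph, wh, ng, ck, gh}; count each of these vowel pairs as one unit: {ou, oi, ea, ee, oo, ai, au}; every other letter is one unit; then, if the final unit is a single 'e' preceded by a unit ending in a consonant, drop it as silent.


Word: "ladder" (6 letters)
Left-to-right scan:
  (1) 'l' (letter)
  (2) 'a' (letter)
  (3) 'd' (letter)
  (4) 'd' (letter)
  (5) 'e' (letter)
  (6) 'r' (letter)
Units from scan: 6
Sound units = 6 units


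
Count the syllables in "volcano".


Word: "volcano"
Syllable breakdown: vol / ca / no
Counting: 3 parts
= 3 syllables


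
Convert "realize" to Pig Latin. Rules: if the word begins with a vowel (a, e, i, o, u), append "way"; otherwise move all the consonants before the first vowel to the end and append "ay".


Word: "realize"
Starts with consonant(s) → move to end, add 'ay'
Consonant cluster: "r"
Pig Latin = "ealizeray"


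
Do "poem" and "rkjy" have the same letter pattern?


Pattern of "poem": [0, 1, 2, 3]
Pattern of "rkjy": [0, 1, 2, 3]
Patterns match
Same pattern = Yes


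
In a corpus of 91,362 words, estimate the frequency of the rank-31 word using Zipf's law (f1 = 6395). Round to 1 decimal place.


Zipf's law: f(r) = f(1) / r
f(1) = 6395
f(31) = 6395 / 31
= 206.3 occurrences


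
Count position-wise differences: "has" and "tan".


Comparing character by character (same length = 3):
  Pos 0: 'h' vs 't' !=
  Pos 1: 'a' vs 'a' =
  Pos 2: 's' vs 'n' !=
Hamming distance = 2


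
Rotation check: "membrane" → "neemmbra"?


Word: "membrane", Candidate: "neemmbra"
Method: check if candidate is substring of word+word
"membranemembrane" contains "neemmbra"? No
Is rotation = No


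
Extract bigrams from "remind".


Word: "remind" (length 6)
Number of bigrams = 6 - 2 + 1 = 5
  Position 0: "re"
  Position 1: "em"
  Position 2: "mi"
  Position 3: "in"
  Position 4: "nd"
Bigrams = "re", "em", "mi", "in", "nd"


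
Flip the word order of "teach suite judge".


Original: "teach suite judge"
Words (1..n): teach | suite | judge
Reversed (n..1): judge | suite | teach
Result = "judge suite teach"


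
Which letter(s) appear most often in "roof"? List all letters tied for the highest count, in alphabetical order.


Word: "roof"
Letter counts:
  'f': 1
  'o': 2
  'r': 1
Maximum count = 2
Most frequent = 'o' (2 times each)


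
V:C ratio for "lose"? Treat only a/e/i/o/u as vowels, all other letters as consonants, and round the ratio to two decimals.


Word: "lose"
Vowels (a,e,i,o,u): 2
Consonants: 2
Ratio = 2/2
= 1.00


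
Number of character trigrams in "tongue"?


Word: "tongue" (length 6)
Number of 3-grams = length - 3 + 1 = 6 - 3 + 1
= 4


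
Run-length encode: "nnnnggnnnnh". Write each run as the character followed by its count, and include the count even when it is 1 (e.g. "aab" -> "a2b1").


String: "nnnnggnnnnh"
Scanning for consecutive runs:
  'n' x 4
  'g' x 2
  'n' x 4
  'h' x 1
RLE = "n4g2n4h1"


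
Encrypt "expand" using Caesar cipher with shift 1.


Word: "expand"
Shift: 1
Each letter → (letter + shift) mod 26:
  'e' (4) + 1 = 5 → 'f'
  'x' (23) + 1 = 24 → 'y'
  'p' (15) + 1 = 16 → 'q'
  'a' (0) + 1 = 1 → 'b'
  'n' (13) + 1 = 14 → 'o'
  'd' (3) + 1 = 4 → 'e'
Result = "fyqboe"


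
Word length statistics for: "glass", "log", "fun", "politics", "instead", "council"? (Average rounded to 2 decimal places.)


Lengths: "glass"=5, "log"=3, "fun"=3, "politics"=8, "instead"=7, "council"=7
Sum = 33, Count = 6
Average = 33/6 = 5.50
= avg=5.50, min=3, max=8


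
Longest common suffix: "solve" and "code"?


Word 1: "solve"
Word 2: "code"
Comparing from end:
  Pos -1: 'e' == 'e'
  Pos -2: 'v' != 'd' (stop)
LCS = "e" (length 1)


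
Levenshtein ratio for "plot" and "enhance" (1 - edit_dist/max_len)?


Word 1: "plot" (length 4)
Word 2: "enhance" (length 7)
One optimal edit sequence:
  1. insert 'e'  (+1)
  2. insert 'n'  (+1)
  3. insert 'h'  (+1)
  4. substitute 'p' -> 'a'  (+1)
  5. substitute 'l' -> 'n'  (+1)
  6. substitute 'o' -> 'c'  (+1)
  7. substitute 't' -> 'e'  (+1)
Edit distance = 7
Max length = max(4, 7) = 7
Similarity = 1 - 7/7
= 0.0000


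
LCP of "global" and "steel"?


Word 1: "global"
Word 2: "steel"
Comparing from start:
  Pos 0: 'g' != 's' (stop)
LCP = "" (length 0)


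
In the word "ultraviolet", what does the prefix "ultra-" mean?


Prefix: ultra-
As in: ultraviolet -> ultra- + violet
Meaning = beyond


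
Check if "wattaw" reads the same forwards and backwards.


Word: "wattaw"
Reversed: "wattaw"
Forward == Backward? wattaw == wattaw
Palindrome = Yes


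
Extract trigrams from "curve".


Word: "curve" (length 5)
Number of trigrams = 5 - 3 + 1 = 3
  Position 0: "cur"
  Position 1: "urv"
  Position 2: "rve"
Trigrams = "cur", "urv", "rve"


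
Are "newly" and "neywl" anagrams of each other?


Word 1: "newly" → sorted: elnwy
Word 2: "neywl" → sorted: elnwy
Same letters? elnwy == elnwy
Anagram = Yes


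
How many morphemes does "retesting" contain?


Word: "retesting"
Morphemes: re- | test | -ing
Each morpheme carries meaning
= 3 morphemes


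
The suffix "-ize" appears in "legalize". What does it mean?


Suffix: -ize
Example: legalize (legal + -ize)
Meaning = to make


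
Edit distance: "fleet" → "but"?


Word 1: "fleet" (length 5)
Word 2: "but" (length 3)
One optimal edit sequence (insert/delete/substitute each cost 1):
  1. delete 'f'  (+1)
  2. delete 'l'  (+1)
  3. substitute 'e' -> 'b'  (+1)
  4. substitute 'e' -> 'u'  (+1)
  5. keep 't'
Total edit operations: 4
Edit distance = 4


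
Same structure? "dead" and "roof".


Pattern of "dead": [0, 1, 2, 0]
Pattern of "roof": [0, 1, 1, 2]
Patterns do not match
Same pattern = No


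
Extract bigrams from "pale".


Word: "pale" (length 4)
Number of bigrams = 4 - 2 + 1 = 3
  Position 0: "pa"
  Position 1: "al"
  Position 2: "le"
Bigrams = "pa", "al", "le"


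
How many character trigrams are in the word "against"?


Word: "against" (length 7)
Number of 3-grams = length - 3 + 1 = 7 - 3 + 1
= 5


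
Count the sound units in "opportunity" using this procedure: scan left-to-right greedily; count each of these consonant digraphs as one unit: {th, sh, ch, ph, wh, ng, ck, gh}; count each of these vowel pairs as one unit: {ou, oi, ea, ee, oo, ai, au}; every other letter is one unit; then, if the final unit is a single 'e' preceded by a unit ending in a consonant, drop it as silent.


Word: "opportunity" (11 letters)
Left-to-right scan:
  (1) 'o' (letter)
  (2) 'p' (letter)
  (3) 'p' (letter)
  (4) 'o' (letter)
  (5) 'r' (letter)
  (6) 't' (letter)
  (7) 'u' (letter)
  (8) 'n' (letter)
  (9) 'i' (letter)
  (10) 't' (letter)
  (11) 'y' (letter)
Units from scan: 11
Sound units = 11 units


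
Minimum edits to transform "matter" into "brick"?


Word 1: "matter" (length 6)
Word 2: "brick" (length 5)
One optimal edit sequence (insert/delete/substitute each cost 1):
  1. delete 'm'  (+1)
  2. substitute 'a' -> 'b'  (+1)
  3. substitute 't' -> 'r'  (+1)
  4. substitute 't' -> 'i'  (+1)
  5. substitute 'e' -> 'c'  (+1)
  6. substitute 'r' -> 'k'  (+1)
Total edit operations: 6
Edit distance = 6


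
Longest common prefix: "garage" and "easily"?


Word 1: "garage"
Word 2: "easily"
Comparing from start:
  Pos 0: 'g' != 'e' (stop)
LCP = "" (length 0)


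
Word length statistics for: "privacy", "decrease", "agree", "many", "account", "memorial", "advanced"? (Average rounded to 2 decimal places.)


Lengths: "privacy"=7, "decrease"=8, "agree"=5, "many"=4, "account"=7, "memorial"=8, "advanced"=8
Sum = 47, Count = 7
Average = 47/7 = 6.71
= avg=6.71, min=4, max=8


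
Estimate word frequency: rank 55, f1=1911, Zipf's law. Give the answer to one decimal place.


Zipf's law: f(r) = f(1) / r
f(1) = 1911
f(55) = 1911 / 55
= 34.7 occurrences


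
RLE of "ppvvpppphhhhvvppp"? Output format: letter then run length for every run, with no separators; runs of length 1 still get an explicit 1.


String: "ppvvpppphhhhvvppp"
Scanning for consecutive runs:
  'p' x 2
  'v' x 2
  'p' x 4
  'h' x 4
  'v' x 2
  'p' x 3
RLE = "p2v2p4h4v2p3"


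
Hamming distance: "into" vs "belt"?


Comparing character by character (same length = 4):
  Pos 0: 'i' vs 'b' !=
  Pos 1: 'n' vs 'e' !=
  Pos 2: 't' vs 'l' !=
  Pos 3: 'o' vs 't' !=
Hamming distance = 4


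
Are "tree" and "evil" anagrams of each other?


Word 1: "tree" → sorted: eert
Word 2: "evil" → sorted: eilv
Same letters? eert != eilv
Anagram = No


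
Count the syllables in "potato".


Word: "potato"
Syllable breakdown: po-ta-to
Counting: 3 parts
= 3 syllables


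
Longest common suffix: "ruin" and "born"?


Word 1: "ruin"
Word 2: "born"
Comparing from end:
  Pos -1: 'n' == 'n'
  Pos -2: 'i' != 'r' (stop)
LCS = "n" (length 1)


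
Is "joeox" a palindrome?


Word: "joeox"
Reversed: "xoeoj"
Forward == Backward? joeox != xoeoj
Palindrome = No


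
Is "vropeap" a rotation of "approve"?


Word: "approve", Candidate: "vropeap"
Method: check if candidate is substring of word+word
"approveapprove" contains "vropeap"? No
Is rotation = No


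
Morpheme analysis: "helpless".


Word: "helpless"
Morphemes: help / -less
Each morpheme carries meaning
= 2 morphemes


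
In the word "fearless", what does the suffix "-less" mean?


Suffix: -less
As in: fearless -> fear + -less
Meaning = without


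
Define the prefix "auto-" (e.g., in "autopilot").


Prefix: auto-
Example: autopilot = auto- + pilot
Meaning = self


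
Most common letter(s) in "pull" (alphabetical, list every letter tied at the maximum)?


Word: "pull"
Letter counts:
  'l': 2
  'p': 1
  'u': 1
Maximum count = 2
Most frequent = 'l' (2 times each)


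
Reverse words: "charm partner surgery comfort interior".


Original: "charm partner surgery comfort interior"
Words (1..n): charm | partner | surgery | comfort | interior
Reversed (n..1): interior | comfort | surgery | partner | charm
Result = "interior comfort surgery partner charm"


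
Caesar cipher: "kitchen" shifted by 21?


Word: "kitchen"
Shift: 21
Each letter → (letter + shift) mod 26:
  'k' (10) + 21 = 5 → 'f'
  'i' (8) + 21 = 3 → 'd'
  't' (19) + 21 = 14 → 'o'
  'c' (2) + 21 = 23 → 'x'
  'h' (7) + 21 = 2 → 'c'
  'e' (4) + 21 = 25 → 'z'
  'n' (13) + 21 = 8 → 'i'
Result = "fdoxczi"


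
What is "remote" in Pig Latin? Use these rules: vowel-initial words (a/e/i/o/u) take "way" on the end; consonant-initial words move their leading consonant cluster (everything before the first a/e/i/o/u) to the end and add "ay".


Word: "remote"
Starts with consonant(s) → move to end, add 'ay'
Consonant cluster: "r"
Pig Latin = "emoteray"


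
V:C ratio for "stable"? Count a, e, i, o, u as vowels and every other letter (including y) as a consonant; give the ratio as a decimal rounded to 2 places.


Word: "stable"
Vowels (a,e,i,o,u): 2
Consonants: 4
Ratio = 2/4
= 0.50


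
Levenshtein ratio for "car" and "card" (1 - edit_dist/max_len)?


Word 1: "car" (length 3)
Word 2: "card" (length 4)
One optimal edit sequence:
  1. keep 'c'
  2. keep 'a'
  3. keep 'r'
  4. insert 'd'  (+1)
Edit distance = 1
Max length = max(3, 4) = 4
Similarity = 1 - 1/4
= 0.7500


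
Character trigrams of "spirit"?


Word: "spirit" (length 6)
Number of trigrams = 6 - 3 + 1 = 4
  Position 0: "spi"
  Position 1: "pir"
  Position 2: "iri"
  Position 3: "rit"
Trigrams = "spi", "pir", "iri", "rit"


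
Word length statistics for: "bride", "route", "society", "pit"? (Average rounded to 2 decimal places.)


Lengths: "bride"=5, "route"=5, "society"=7, "pit"=3
Sum = 20, Count = 4
Average = 20/4 = 5.00
= avg=5.00, min=3, max=7


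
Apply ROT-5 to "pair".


Word: "pair"
Shift: 5
Each letter → (letter + shift) mod 26:
  'p' (15) + 5 = 20 → 'u'
  'a' (0) + 5 = 5 → 'f'
  'i' (8) + 5 = 13 → 'n'
  'r' (17) + 5 = 22 → 'w'
Result = "ufnw"


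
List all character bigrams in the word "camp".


Word: "camp" (length 4)
Number of bigrams = 4 - 2 + 1 = 3
  Position 0: "ca"
  Position 1: "am"
  Position 2: "mp"
Bigrams = "ca", "am", "mp"


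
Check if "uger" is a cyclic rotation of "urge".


Word: "urge", Candidate: "uger"
Method: check if candidate is substring of word+word
"urgeurge" contains "uger"? No
Is rotation = No


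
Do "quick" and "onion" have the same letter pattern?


Pattern of "quick": [0, 1, 2, 3, 4]
Pattern of "onion": [0, 1, 2, 0, 1]
Patterns do not match
Same pattern = No


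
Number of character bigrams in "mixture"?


Word: "mixture" (length 7)
Number of 2-grams = length - 2 + 1 = 7 - 2 + 1
= 6


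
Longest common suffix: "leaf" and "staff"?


Word 1: "leaf"
Word 2: "staff"
Comparing from end:
  Pos -1: 'f' == 'f'
  Pos -2: 'a' != 'f' (stop)
LCS = "f" (length 1)


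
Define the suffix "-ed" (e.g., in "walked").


Suffix: -ed
As in: walked -> walk + -ed
Meaning = past tense


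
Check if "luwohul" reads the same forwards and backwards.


Word: "luwohul"
Reversed: "luhowul"
Forward == Backward? luwohul != luhowul
Palindrome = No


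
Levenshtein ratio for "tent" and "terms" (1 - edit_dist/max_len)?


Word 1: "tent" (length 4)
Word 2: "terms" (length 5)
One optimal edit sequence:
  1. keep 't'
  2. keep 'e'
  3. insert 'r'  (+1)
  4. substitute 'n' -> 'm'  (+1)
  5. substitute 't' -> 's'  (+1)
Edit distance = 3
Max length = max(4, 5) = 5
Similarity = 1 - 3/5
= 0.4000


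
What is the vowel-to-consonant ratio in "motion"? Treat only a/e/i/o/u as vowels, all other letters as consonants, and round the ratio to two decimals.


Word: "motion"
Vowels (a,e,i,o,u): 3
Consonants: 3
Ratio = 3/3
= 1.00


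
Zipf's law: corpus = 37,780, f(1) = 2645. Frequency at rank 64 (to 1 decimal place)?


Zipf's law: f(r) = f(1) / r
f(1) = 2645
f(64) = 2645 / 64
= 41.3 occurrences


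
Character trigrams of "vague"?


Word: "vague" (length 5)
Number of trigrams = 5 - 3 + 1 = 3
  Position 0: "vag"
  Position 1: "agu"
  Position 2: "gue"
Trigrams = "vag", "agu", "gue"


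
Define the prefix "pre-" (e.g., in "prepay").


Prefix: pre-
Example: prepay (pre- + pay)
Meaning = before


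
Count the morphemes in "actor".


Word: "actor"
Morphemes: act | -or
Each morpheme carries meaning
= 2 morphemes


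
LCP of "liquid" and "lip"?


Word 1: "liquid"
Word 2: "lip"
Comparing from start:
  Pos 0: 'l' == 'l'
  Pos 1: 'i' == 'i'
  Pos 2: 'q' != 'p' (stop)
LCP = "li" (length 2)


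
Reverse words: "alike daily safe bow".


Original: "alike daily safe bow"
Words (1..n): alike | daily | safe | bow
Reversed (n..1): bow | safe | daily | alike
Result = "bow safe daily alike"


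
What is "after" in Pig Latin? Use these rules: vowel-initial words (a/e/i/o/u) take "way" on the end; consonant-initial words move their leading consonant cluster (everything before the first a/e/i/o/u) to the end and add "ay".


Word: "after"
Starts with vowel → add 'way'
Pig Latin = "afterway"


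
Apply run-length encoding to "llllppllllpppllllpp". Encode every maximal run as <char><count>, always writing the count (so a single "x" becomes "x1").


String: "llllppllllpppllllpp"
Scanning for consecutive runs:
  'l' x 4
  'p' x 2
  'l' x 4
  'p' x 3
  'l' x 4
  'p' x 2
RLE = "l4p2l4p3l4p2"


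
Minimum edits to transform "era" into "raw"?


Word 1: "era" (length 3)
Word 2: "raw" (length 3)
One optimal edit sequence (insert/delete/substitute each cost 1):
  1. delete 'e'  (+1)
  2. keep 'r'
  3. keep 'a'
  4. insert 'w'  (+1)
Total edit operations: 2
Edit distance = 2


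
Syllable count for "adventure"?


Word: "adventure"
Syllable breakdown: ad-ven-ture
Counting: 3 parts
= 3 syllables


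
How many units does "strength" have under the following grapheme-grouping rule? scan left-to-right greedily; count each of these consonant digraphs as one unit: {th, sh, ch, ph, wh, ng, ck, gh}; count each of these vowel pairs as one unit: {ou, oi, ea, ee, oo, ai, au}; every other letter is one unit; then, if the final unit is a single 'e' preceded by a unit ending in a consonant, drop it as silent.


Word: "strength" (8 letters)
Left-to-right scan:
  [1] 's' (letter)
  [2] 't' (letter)
  [3] 'r' (letter)
  [4] 'e' (letter)
  [5] 'ng' (digraph)
  [6] 'th' (digraph)
Units from scan: 6
Sound units = 6 units


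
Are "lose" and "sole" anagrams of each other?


Word 1: "lose" → sorted: elos
Word 2: "sole" → sorted: elos
Same letters? elos == elos
Anagram = Yes


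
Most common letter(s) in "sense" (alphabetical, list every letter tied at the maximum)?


Word: "sense"
Letter counts:
  'e': 2
  'n': 1
  's': 2
Maximum count = 2
Most frequent = 'e', 's' (2 times each)


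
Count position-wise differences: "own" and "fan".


Comparing character by character (same length = 3):
  Pos 0: 'o' vs 'f' !=
  Pos 1: 'w' vs 'a' !=
  Pos 2: 'n' vs 'n' =
Hamming distance = 2


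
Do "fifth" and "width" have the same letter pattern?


Pattern of "fifth": [0, 1, 0, 2, 3]
Pattern of "width": [0, 1, 2, 3, 4]
Patterns do not match
Same pattern = No


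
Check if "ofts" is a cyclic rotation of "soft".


Word: "soft", Candidate: "ofts"
Method: check if candidate is substring of word+word
"softsoft" contains "ofts"? Yes
Is rotation = Yes


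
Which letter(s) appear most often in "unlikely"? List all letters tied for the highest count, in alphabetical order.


Word: "unlikely"
Letter counts:
  'e': 1
  'i': 1
  'k': 1
  'l': 2
  'n': 1
  'u': 1
  'y': 1
Maximum count = 2
Most frequent = 'l' (2 times each)


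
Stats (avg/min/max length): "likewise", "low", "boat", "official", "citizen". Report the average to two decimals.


Lengths: "likewise"=8, "low"=3, "boat"=4, "official"=8, "citizen"=7
Sum = 30, Count = 5
Average = 30/5 = 6.00
= avg=6.00, min=3, max=8


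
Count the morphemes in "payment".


Word: "payment"
Morphemes: pay / -ment
Each morpheme carries meaning
= 2 morphemes


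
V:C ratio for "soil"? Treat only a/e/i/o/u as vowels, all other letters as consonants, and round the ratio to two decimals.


Word: "soil"
Vowels (a,e,i,o,u): 2
Consonants: 2
Ratio = 2/2
= 1.00


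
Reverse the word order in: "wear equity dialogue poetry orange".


Original: "wear equity dialogue poetry orange"
Words (1..n): wear | equity | dialogue | poetry | orange
Reversed (n..1): orange | poetry | dialogue | equity | wear
Result = "orange poetry dialogue equity wear"


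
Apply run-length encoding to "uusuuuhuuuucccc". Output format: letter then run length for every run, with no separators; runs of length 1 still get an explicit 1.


String: "uusuuuhuuuucccc"
Scanning for consecutive runs:
  'u' x 2
  's' x 1
  'u' x 3
  'h' x 1
  'u' x 4
  'c' x 4
RLE = "u2s1u3h1u4c4"


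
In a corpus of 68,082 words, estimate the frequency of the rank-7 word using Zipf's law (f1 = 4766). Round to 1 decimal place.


Zipf's law: f(r) = f(1) / r
f(1) = 4766
f(7) = 4766 / 7
= 680.9 occurrences


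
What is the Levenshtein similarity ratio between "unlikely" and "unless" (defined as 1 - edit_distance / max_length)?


Word 1: "unlikely" (length 8)
Word 2: "unless" (length 6)
One optimal edit sequence:
  1. keep 'u'
  2. keep 'n'
  3. keep 'l'
  4. delete 'i'  (+1)
  5. delete 'k'  (+1)
  6. keep 'e'
  7. substitute 'l' -> 's'  (+1)
  8. substitute 'y' -> 's'  (+1)
Edit distance = 4
Max length = max(8, 6) = 8
Similarity = 1 - 4/8
= 0.5000


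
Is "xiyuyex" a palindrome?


Word: "xiyuyex"
Reversed: "xeyuyix"
Forward == Backward? xiyuyex != xeyuyix
Palindrome = No


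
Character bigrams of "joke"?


Word: "joke" (length 4)
Number of bigrams = 4 - 2 + 1 = 3
  Position 0: "jo"
  Position 1: "ok"
  Position 2: "ke"
Bigrams = "jo", "ok", "ke"


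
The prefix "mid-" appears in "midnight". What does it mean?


Prefix: mid-
Example: midnight = mid- + night
Meaning = middle


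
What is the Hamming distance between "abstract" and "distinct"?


Comparing character by character (same length = 8):
  Pos 0: 'a' vs 'd' !=
  Pos 1: 'b' vs 'i' !=
  Pos 2: 's' vs 's' =
  Pos 3: 't' vs 't' =
  Pos 4: 'r' vs 'i' !=
  Pos 5: 'a' vs 'n' !=
  Pos 6: 'c' vs 'c' =
  Pos 7: 't' vs 't' =
Hamming distance = 4


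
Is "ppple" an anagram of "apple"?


Word 1: "apple" → sorted: aelpp
Word 2: "ppple" → sorted: elppp
Same letters? aelpp != elppp
Anagram = No


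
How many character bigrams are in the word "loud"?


Word: "loud" (length 4)
Number of 2-grams = length - 2 + 1 = 4 - 2 + 1
= 3


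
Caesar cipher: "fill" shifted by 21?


Word: "fill"
Shift: 21
Each letter → (letter + shift) mod 26:
  'f' (5) + 21 = 0 → 'a'
  'i' (8) + 21 = 3 → 'd'
  'l' (11) + 21 = 6 → 'g'
  'l' (11) + 21 = 6 → 'g'
Result = "adgg"


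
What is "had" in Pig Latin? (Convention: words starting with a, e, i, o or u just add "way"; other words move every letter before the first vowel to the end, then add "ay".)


Word: "had"
Starts with consonant(s) → move to end, add 'ay'
Consonant cluster: "h"
Pig Latin = "adhay"


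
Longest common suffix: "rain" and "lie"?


Word 1: "rain"
Word 2: "lie"
Comparing from end:
  Pos -1: 'n' != 'e' (stop)
LCS = "" (length 0)


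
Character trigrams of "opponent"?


Word: "opponent" (length 8)
Number of trigrams = 8 - 3 + 1 = 6
  Position 0: "opp"
  Position 1: "ppo"
  Position 2: "pon"
  Position 3: "one"
  Position 4: "nen"
  Position 5: "ent"
Trigrams = "opp", "ppo", "pon", "one", "nen", "ent"


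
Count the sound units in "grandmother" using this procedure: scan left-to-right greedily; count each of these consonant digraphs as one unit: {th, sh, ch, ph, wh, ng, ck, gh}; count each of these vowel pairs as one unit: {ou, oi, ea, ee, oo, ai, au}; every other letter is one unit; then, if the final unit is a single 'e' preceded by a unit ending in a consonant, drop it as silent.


Word: "grandmother" (11 letters)
Left-to-right scan:
  1. 'g' (letter)
  2. 'r' (letter)
  3. 'a' (letter)
  4. 'n' (letter)
  5. 'd' (letter)
  6. 'm' (letter)
  7. 'o' (letter)
  8. 'th' (digraph)
  9. 'e' (letter)
  10. 'r' (letter)
Units from scan: 10
Sound units = 10 units


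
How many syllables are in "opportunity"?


Word: "opportunity"
Syllable breakdown: op | por | tu | ni | ty
Counting: 5 parts
= 5 syllables


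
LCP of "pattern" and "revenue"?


Word 1: "pattern"
Word 2: "revenue"
Comparing from start:
  Pos 0: 'p' != 'r' (stop)
LCP = "" (length 0)


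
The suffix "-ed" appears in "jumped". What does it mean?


Suffix: -ed
Example: jumped = jump + -ed
Meaning = past tense


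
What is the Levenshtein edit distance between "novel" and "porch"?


Word 1: "novel" (length 5)
Word 2: "porch" (length 5)
One optimal edit sequence (insert/delete/substitute each cost 1):
  1. substitute 'n' -> 'p'  (+1)
  2. keep 'o'
  3. substitute 'v' -> 'r'  (+1)
  4. substitute 'e' -> 'c'  (+1)
  5. substitute 'l' -> 'h'  (+1)
Total edit operations: 4
Edit distance = 4


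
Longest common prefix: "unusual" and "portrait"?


Word 1: "unusual"
Word 2: "portrait"
Comparing from start:
  Pos 0: 'u' != 'p' (stop)
LCP = "" (length 0)


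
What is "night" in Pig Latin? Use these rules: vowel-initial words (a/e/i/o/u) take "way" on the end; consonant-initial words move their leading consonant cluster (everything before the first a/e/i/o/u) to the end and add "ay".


Word: "night"
Starts with consonant(s) → move to end, add 'ay'
Consonant cluster: "n"
Pig Latin = "ightnay"


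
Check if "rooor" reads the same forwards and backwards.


Word: "rooor"
Reversed: "rooor"
Forward == Backward? rooor == rooor
Palindrome = Yes


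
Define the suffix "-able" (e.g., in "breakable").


Suffix: -able
As in: breakable -> break + -able
Meaning = capable of


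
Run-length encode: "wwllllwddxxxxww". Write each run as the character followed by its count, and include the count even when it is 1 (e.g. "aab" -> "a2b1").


String: "wwllllwddxxxxww"
Scanning for consecutive runs:
  'w' x 2
  'l' x 4
  'w' x 1
  'd' x 2
  'x' x 4
  'w' x 2
RLE = "w2l4w1d2x4w2"


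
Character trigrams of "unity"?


Word: "unity" (length 5)
Number of trigrams = 5 - 3 + 1 = 3
  Position 0: "uni"
  Position 1: "nit"
  Position 2: "ity"
Trigrams = "uni", "nit", "ity"


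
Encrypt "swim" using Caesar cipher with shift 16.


Word: "swim"
Shift: 16
Each letter → (letter + shift) mod 26:
  's' (18) + 16 = 8 → 'i'
  'w' (22) + 16 = 12 → 'm'
  'i' (8) + 16 = 24 → 'y'
  'm' (12) + 16 = 2 → 'c'
Result = "imyc"


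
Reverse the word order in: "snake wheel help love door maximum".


Original: "snake wheel help love door maximum"
Words (1..n): snake | wheel | help | love | door | maximum
Reversed (n..1): maximum | door | love | help | wheel | snake
Result = "maximum door love help wheel snake"


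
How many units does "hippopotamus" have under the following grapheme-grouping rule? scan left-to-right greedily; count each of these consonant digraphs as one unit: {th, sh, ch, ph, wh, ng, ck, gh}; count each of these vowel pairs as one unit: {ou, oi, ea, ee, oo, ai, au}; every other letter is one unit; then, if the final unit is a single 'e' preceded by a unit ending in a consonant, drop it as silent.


Word: "hippopotamus" (12 letters)
Left-to-right scan:
  [1] 'h' (letter)
  [2] 'i' (letter)
  [3] 'p' (letter)
  [4] 'p' (letter)
  [5] 'o' (letter)
  [6] 'p' (letter)
  [7] 'o' (letter)
  [8] 't' (letter)
  [9] 'a' (letter)
  [10] 'm' (letter)
  [11] 'u' (letter)
  [12] 's' (letter)
Units from scan: 12
Sound units = 12 units


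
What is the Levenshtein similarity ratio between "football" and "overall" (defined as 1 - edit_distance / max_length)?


Word 1: "football" (length 8)
Word 2: "overall" (length 7)
One optimal edit sequence:
  1. delete 'f'  (+1)
  2. keep 'o'
  3. substitute 'o' -> 'v'  (+1)
  4. substitute 't' -> 'e'  (+1)
  5. substitute 'b' -> 'r'  (+1)
  6. keep 'a'
  7. keep 'l'
  8. keep 'l'
Edit distance = 4
Max length = max(8, 7) = 8
Similarity = 1 - 4/8
= 0.5000


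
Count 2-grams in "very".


Word: "very" (length 4)
Number of 2-grams = length - 2 + 1 = 4 - 2 + 1
= 3


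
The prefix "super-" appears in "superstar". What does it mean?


Prefix: super-
Example: superstar = super- + star
Meaning = above / beyond


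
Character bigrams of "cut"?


Word: "cut" (length 3)
Number of bigrams = 3 - 2 + 1 = 2
  Position 0: "cu"
  Position 1: "ut"
Bigrams = "cu", "ut"


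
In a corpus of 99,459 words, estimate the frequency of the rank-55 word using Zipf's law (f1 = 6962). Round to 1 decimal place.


Zipf's law: f(r) = f(1) / r
f(1) = 6962
f(55) = 6962 / 55
= 126.6 occurrences


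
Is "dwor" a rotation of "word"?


Word: "word", Candidate: "dwor"
Method: check if candidate is substring of word+word
"wordword" contains "dwor"? Yes
Is rotation = Yes


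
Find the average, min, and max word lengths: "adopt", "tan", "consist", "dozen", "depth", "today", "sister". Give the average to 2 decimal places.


Lengths: "adopt"=5, "tan"=3, "consist"=7, "dozen"=5, "depth"=5, "today"=5, "sister"=6
Sum = 36, Count = 7
Average = 36/7 = 5.14
= avg=5.14, min=3, max=7


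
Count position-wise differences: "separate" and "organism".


Comparing character by character (same length = 8):
  Pos 0: 's' vs 'o' !=
  Pos 1: 'e' vs 'r' !=
  Pos 2: 'p' vs 'g' !=
  Pos 3: 'a' vs 'a' =
  Pos 4: 'r' vs 'n' !=
  Pos 5: 'a' vs 'i' !=
  Pos 6: 't' vs 's' !=
  Pos 7: 'e' vs 'm' !=
Hamming distance = 7


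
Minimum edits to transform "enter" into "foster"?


Word 1: "enter" (length 5)
Word 2: "foster" (length 6)
One optimal edit sequence (insert/delete/substitute each cost 1):
  1. insert 'f'  (+1)
  2. substitute 'e' -> 'o'  (+1)
  3. substitute 'n' -> 's'  (+1)
  4. keep 't'
  5. keep 'e'
  6. keep 'r'
Total edit operations: 3
Edit distance = 3


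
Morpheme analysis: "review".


Word: "review"
Morphemes: re- / view
Each morpheme carries meaning
= 2 morphemes


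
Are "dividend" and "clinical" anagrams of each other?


Word 1: "dividend" → sorted: dddeiinv
Word 2: "clinical" → sorted: acciilln
Same letters? dddeiinv != acciilln
Anagram = No


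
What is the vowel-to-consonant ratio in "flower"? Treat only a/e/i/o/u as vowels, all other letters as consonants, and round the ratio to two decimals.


Word: "flower"
Vowels (a,e,i,o,u): 2
Consonants: 4
Ratio = 2/4
= 0.50


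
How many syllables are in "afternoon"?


Word: "afternoon"
Syllable breakdown: af · ter · noon
Counting: 3 parts
= 3 syllables


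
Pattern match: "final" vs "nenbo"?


Pattern of "final": [0, 1, 2, 3, 4]
Pattern of "nenbo": [0, 1, 0, 2, 3]
Patterns do not match
Same pattern = No


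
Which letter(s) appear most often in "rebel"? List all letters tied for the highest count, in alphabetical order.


Word: "rebel"
Letter counts:
  'b': 1
  'e': 2
  'l': 1
  'r': 1
Maximum count = 2
Most frequent = 'e' (2 times each)


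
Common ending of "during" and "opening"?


Word 1: "during"
Word 2: "opening"
Comparing from end:
  Pos -1: 'g' == 'g'
  Pos -2: 'n' == 'n'
  Pos -3: 'i' == 'i'
  Pos -4: 'r' != 'n' (stop)
LCS = "ing" (length 3)


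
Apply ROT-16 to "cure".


Word: "cure"
Shift: 16
Each letter → (letter + shift) mod 26:
  'c' (2) + 16 = 18 → 's'
  'u' (20) + 16 = 10 → 'k'
  'r' (17) + 16 = 7 → 'h'
  'e' (4) + 16 = 20 → 'u'
Result = "skhu"


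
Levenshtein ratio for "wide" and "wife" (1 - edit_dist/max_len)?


Word 1: "wide" (length 4)
Word 2: "wife" (length 4)
One optimal edit sequence:
  1. keep 'w'
  2. keep 'i'
  3. substitute 'd' -> 'f'  (+1)
  4. keep 'e'
Edit distance = 1
Max length = max(4, 4) = 4
Similarity = 1 - 1/4
= 0.7500


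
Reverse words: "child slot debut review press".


Original: "child slot debut review press"
Words (1..n): child | slot | debut | review | press
Reversed (n..1): press | review | debut | slot | child
Result = "press review debut slot child"


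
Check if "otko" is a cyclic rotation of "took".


Word: "took", Candidate: "otko"
Method: check if candidate is substring of word+word
"tooktook" contains "otko"? No
Is rotation = No


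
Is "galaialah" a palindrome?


Word: "galaialah"
Reversed: "halaialag"
Forward == Backward? galaialah != halaialag
Palindrome = No


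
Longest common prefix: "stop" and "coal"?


Word 1: "stop"
Word 2: "coal"
Comparing from start:
  Pos 0: 's' != 'c' (stop)
LCP = "" (length 0)


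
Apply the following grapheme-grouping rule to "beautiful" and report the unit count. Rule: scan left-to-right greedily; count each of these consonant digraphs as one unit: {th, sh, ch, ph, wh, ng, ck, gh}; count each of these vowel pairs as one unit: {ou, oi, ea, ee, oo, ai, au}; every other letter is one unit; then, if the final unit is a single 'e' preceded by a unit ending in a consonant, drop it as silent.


Word: "beautiful" (9 letters)
Left-to-right scan:
  1. 'b' (letter)
  2. 'ea' (vowel-pair)
  3. 'u' (letter)
  4. 't' (letter)
  5. 'i' (letter)
  6. 'f' (letter)
  7. 'u' (letter)
  8. 'l' (letter)
Units from scan: 8
Sound units = 8 units


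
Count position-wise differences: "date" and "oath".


Comparing character by character (same length = 4):
  Pos 0: 'd' vs 'o' !=
  Pos 1: 'a' vs 'a' =
  Pos 2: 't' vs 't' =
  Pos 3: 'e' vs 'h' !=
Hamming distance = 2


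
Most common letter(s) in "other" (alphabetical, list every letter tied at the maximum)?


Word: "other"
Letter counts:
  'e': 1
  'h': 1
  'o': 1
  'r': 1
  't': 1
Maximum count = 1
Most frequent = 'e', 'h', 'o', 'r', 't' (1 time each)


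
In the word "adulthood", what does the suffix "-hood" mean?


Suffix: -hood
As in: adulthood -> adult + -hood
Meaning = state / condition


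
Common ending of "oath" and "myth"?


Word 1: "oath"
Word 2: "myth"
Comparing from end:
  Pos -1: 'h' == 'h'
  Pos -2: 't' == 't'
  Pos -3: 'a' != 'y' (stop)
LCS = "th" (length 2)


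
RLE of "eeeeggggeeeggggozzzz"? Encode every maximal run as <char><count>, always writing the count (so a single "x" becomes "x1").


String: "eeeeggggeeeggggozzzz"
Scanning for consecutive runs:
  'e' x 4
  'g' x 4
  'e' x 3
  'g' x 4
  'o' x 1
  'z' x 4
RLE = "e4g4e3g4o1z4"


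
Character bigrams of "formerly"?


Word: "formerly" (length 8)
Number of bigrams = 8 - 2 + 1 = 7
  Position 0: "fo"
  Position 1: "or"
  Position 2: "rm"
  Position 3: "me"
  Position 4: "er"
  Position 5: "rl"
  Position 6: "ly"
Bigrams = "fo", "or", "rm", "me", "er", "rl", "ly"


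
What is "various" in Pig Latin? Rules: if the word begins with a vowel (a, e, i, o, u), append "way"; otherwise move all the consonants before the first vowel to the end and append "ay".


Word: "various"
Starts with consonant(s) → move to end, add 'ay'
Consonant cluster: "v"
Pig Latin = "ariousvay"


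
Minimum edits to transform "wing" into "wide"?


Word 1: "wing" (length 4)
Word 2: "wide" (length 4)
One optimal edit sequence (insert/delete/substitute each cost 1):
  1. keep 'w'
  2. keep 'i'
  3. substitute 'n' -> 'd'  (+1)
  4. substitute 'g' -> 'e'  (+1)
Total edit operations: 2
Edit distance = 2


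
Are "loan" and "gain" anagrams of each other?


Word 1: "loan" → sorted: alno
Word 2: "gain" → sorted: agin
Same letters? alno != agin
Anagram = No


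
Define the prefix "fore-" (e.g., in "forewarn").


Prefix: fore-
Example: forewarn = fore- + warn
Meaning = before


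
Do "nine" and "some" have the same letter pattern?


Pattern of "nine": [0, 1, 0, 2]
Pattern of "some": [0, 1, 2, 3]
Patterns do not match
Same pattern = No
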